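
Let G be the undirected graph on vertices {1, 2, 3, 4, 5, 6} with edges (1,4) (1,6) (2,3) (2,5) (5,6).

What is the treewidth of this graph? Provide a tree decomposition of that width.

Every bag has size at most 2, so the width is 2 − 1 = 1 and tw(G) ≤ 1. Any graph with an edge has treewidth ≥ 1, and G has the edge 4–1. The upper and lower bounds meet at 1, so that is the treewidth.

Treewidth 1.
Bags: B1 = {1, 4}  B2 = {1, 6}  B3 = {5, 6}  B4 = {2, 5}  B5 = {2, 3}
Tree: B1–B2, B2–B3, B3–B4, B4–B5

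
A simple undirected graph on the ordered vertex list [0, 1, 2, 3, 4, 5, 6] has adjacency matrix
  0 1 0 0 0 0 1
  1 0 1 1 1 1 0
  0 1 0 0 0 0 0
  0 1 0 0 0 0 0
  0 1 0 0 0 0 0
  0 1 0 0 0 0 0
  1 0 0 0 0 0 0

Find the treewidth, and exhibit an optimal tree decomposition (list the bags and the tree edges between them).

Each bag holds 2 vertices, so the decomposition has width 1, which upper-bounds the treewidth. Since G has at least one edge (e.g. 5–1), it is not an edgeless graph, so tw(G) ≥ 1. Hence tw(G) = 1 exactly.

Treewidth 1.
Bags: B1 = {1, 5}  B2 = {0, 1}  B3 = {0, 6}  B4 = {1, 3}  B5 = {1, 2}  B6 = {1, 4}
Tree: B1–B2, B2–B3, B2–B4, B2–B5, B5–B6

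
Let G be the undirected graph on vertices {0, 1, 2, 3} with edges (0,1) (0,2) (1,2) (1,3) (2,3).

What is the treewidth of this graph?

A width-2 tree decomposition is:
Bags: B1 = {0, 1, 2}  B2 = {1, 2, 3}
Tree: B1–B2
The largest bag has 3 vertices, giving width 2; this decomposition certifies tw(G) ≤ 2. Conversely, {0, 1, 2} is a clique of size 3, and the vertices of any clique must share a bag in every tree decomposition; so some bag has ≥ 3 vertices and tw(G) ≥ 2. The upper and lower bounds meet at 2, so that is the treewidth.

2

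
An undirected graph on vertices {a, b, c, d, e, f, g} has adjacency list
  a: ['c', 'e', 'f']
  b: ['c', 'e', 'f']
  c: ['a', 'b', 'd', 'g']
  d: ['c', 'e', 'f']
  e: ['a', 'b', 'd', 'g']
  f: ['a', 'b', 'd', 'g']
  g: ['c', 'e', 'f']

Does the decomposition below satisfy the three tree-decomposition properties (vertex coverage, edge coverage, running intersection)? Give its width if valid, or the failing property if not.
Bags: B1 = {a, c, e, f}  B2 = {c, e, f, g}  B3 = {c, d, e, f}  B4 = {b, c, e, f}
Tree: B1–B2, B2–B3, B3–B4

Vertex coverage: the bags together contain {a, b, c, d, e, f, g}, the full vertex set. Edge coverage: each edge of G has both endpoints in at least one bag. Running intersection: for every vertex, the bags containing it form a connected subtree. All three properties hold, so this is a valid tree decomposition of width max|bag| − 1 = 3, and hence tw(G) ≤ 3.

Yes; width 3.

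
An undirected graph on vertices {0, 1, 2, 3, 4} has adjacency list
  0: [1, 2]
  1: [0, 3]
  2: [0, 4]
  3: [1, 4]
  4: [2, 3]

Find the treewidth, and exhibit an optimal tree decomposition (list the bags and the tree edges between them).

Each bag holds 3 vertices, so the decomposition has width 2, which upper-bounds the treewidth. For the lower bound, G contains the cycle 1–3–4–2–0–1, so G is not a forest; only forests have treewidth ≤ 1, hence tw(G) ≥ 2. Therefore the treewidth is 2.

Treewidth 2.
Bags: B1 = {1, 3, 4}  B2 = {1, 2, 4}  B3 = {0, 1, 2}
Tree: B1–B2, B2–B3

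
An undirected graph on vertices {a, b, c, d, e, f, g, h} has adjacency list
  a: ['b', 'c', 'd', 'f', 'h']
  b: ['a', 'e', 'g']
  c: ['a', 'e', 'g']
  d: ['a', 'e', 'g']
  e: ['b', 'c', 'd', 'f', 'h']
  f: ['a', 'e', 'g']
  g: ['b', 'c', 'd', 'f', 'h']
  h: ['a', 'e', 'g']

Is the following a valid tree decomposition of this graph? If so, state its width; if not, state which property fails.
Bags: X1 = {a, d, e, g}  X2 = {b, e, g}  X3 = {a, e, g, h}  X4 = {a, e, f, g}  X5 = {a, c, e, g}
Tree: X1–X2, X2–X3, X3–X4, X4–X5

No — edge (a,b) lies in no bag.

A tree decomposition must satisfy three properties: every vertex lies in some bag; for every edge, both endpoints lie together in some bag; and for every vertex, the bags containing it form a connected subtree. Here edge (a,b) lies in no bag, so the decomposition is invalid.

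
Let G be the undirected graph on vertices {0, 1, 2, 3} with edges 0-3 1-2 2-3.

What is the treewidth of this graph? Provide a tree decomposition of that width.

Treewidth 1.
Bags: B1 = {0, 3}  B2 = {2, 3}  B3 = {1, 2}
Tree: B1–B2, B2–B3

Each bag holds 2 vertices, so the decomposition has width 1, which upper-bounds the treewidth. Any graph with an edge has treewidth ≥ 1, and G has the edge 0–3. Therefore the treewidth is 1.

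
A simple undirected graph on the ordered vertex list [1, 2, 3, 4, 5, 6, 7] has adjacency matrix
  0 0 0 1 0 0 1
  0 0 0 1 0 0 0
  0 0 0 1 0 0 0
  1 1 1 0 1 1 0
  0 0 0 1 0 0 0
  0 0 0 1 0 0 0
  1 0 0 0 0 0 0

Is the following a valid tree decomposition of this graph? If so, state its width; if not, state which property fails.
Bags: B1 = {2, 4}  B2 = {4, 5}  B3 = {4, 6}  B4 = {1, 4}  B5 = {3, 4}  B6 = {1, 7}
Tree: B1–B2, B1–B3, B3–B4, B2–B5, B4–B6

Yes; width 1.

Vertex coverage: the bags together contain {1, 2, 3, 4, 5, 6, 7}, the full vertex set. Edge coverage: each edge of G has both endpoints in at least one bag. Running intersection: for every vertex, the bags containing it form a connected subtree. All three properties hold, so this is a valid tree decomposition of width max|bag| − 1 = 1, and hence tw(G) ≤ 1.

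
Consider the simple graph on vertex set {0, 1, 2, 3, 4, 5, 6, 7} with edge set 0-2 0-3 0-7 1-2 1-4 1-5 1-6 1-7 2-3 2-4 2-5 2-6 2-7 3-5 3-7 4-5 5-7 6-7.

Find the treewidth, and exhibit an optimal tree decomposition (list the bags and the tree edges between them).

Each bag holds 4 vertices, so the decomposition has width 3, which upper-bounds the treewidth. For the lower bound, the 4 vertices {1, 2, 4, 5} are pairwise adjacent, and any tree decomposition puts a clique entirely inside one bag — forcing width ≥ 3. Hence tw(G) = 3 exactly.

Treewidth 3.
One such decomposition:
Bags: B1 = {2, 3, 5, 7}  B2 = {0, 2, 3, 7}  B3 = {1, 2, 5, 7}  B4 = {1, 2, 4, 5}  B5 = {1, 2, 6, 7}
Tree: B1–B2, B1–B3, B3–B4, B3–B5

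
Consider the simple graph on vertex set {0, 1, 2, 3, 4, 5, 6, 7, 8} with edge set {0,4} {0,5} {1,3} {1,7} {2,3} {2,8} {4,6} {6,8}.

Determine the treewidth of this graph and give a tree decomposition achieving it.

Every bag has size at most 2, so the width is 2 − 1 = 1 and tw(G) ≤ 1. G has an edge, so its treewidth is at least 1. The upper and lower bounds meet at 1, so that is the treewidth.

Treewidth 1.
One optimal decomposition is:
Bags: B1 = {1, 7}  B2 = {1, 3}  B3 = {2, 3}  B4 = {2, 8}  B5 = {6, 8}  B6 = {4, 6}  B7 = {0, 4}  B8 = {0, 5}
Tree: B1–B2, B2–B3, B3–B4, B4–B5, B5–B6, B6–B7, B7–B8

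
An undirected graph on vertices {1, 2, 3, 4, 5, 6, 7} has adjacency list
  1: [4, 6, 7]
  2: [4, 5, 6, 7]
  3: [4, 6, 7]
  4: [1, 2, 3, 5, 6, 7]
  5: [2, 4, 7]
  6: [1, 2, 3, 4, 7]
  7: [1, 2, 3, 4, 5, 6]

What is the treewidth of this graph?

3

A width-3 tree decomposition is:
Bags: B1 = {2, 4, 6, 7}  B2 = {2, 4, 5, 7}  B3 = {1, 4, 6, 7}  B4 = {3, 4, 6, 7}
Tree: B1–B2, B1–B3, B1–B4
Every bag has size at most 4, so the width is 4 − 1 = 3 and tw(G) ≤ 3. Conversely, {2, 4, 5, 7} is a clique of size 4, and the vertices of any clique must share a bag in every tree decomposition; so some bag has ≥ 4 vertices and tw(G) ≥ 3. Combining the bounds, tw(G) = 3.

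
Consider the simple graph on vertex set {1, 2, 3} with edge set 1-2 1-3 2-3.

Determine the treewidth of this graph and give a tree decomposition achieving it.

With just one bag of size 3, the width is 3 − 1 = 2, so tw(G) ≤ 2. On the other hand G contains the 3-clique {1, 2, 3}. A clique must lie in a single bag of any decomposition, so no decomposition can have width below 2. The upper and lower bounds meet at 2, so that is the treewidth.

Treewidth 2.
One such decomposition:
Bags: B1 = {1, 2, 3}
Tree: (single bag)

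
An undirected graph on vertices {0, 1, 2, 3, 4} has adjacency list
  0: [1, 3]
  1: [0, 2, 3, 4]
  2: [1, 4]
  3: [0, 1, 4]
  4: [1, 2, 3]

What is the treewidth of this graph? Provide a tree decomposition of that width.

Every bag has size at most 3, so the width is 3 − 1 = 2 and tw(G) ≤ 2. For the lower bound, the 3 vertices {1, 2, 4} are pairwise adjacent, and any tree decomposition puts a clique entirely inside one bag — forcing width ≥ 2. Combining the bounds, tw(G) = 2.

Treewidth 2.
Bags: B1 = {1, 3, 4}  B2 = {1, 2, 4}  B3 = {0, 1, 3}
Tree: B1–B2, B1–B3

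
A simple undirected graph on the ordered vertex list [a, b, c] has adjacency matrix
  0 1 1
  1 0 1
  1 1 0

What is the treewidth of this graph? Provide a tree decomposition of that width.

With just one bag of size 3, the width is 3 − 1 = 2, so tw(G) ≤ 2. For the lower bound, the 3 vertices {a, b, c} are pairwise adjacent, and any tree decomposition puts a clique entirely inside one bag — forcing width ≥ 2. The upper and lower bounds meet at 2, so that is the treewidth.

Treewidth 2.
One optimal decomposition is:
Bags: B1 = {a, b, c}
Tree: (single bag)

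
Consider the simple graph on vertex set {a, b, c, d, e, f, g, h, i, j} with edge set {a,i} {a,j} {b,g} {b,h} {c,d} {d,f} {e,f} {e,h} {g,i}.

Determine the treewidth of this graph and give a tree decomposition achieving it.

Every bag has size at most 2, so the width is 2 − 1 = 1 and tw(G) ≤ 1. G has an edge, so its treewidth is at least 1. The upper and lower bounds meet at 1, so that is the treewidth.

Treewidth 1.
Bags: B1 = {a, j}  B2 = {a, i}  B3 = {g, i}  B4 = {b, g}  B5 = {b, h}  B6 = {e, h}  B7 = {e, f}  B8 = {d, f}  B9 = {c, d}
Tree: B1–B2, B2–B3, B3–B4, B4–B5, B5–B6, B6–B7, B7–B8, B8–B9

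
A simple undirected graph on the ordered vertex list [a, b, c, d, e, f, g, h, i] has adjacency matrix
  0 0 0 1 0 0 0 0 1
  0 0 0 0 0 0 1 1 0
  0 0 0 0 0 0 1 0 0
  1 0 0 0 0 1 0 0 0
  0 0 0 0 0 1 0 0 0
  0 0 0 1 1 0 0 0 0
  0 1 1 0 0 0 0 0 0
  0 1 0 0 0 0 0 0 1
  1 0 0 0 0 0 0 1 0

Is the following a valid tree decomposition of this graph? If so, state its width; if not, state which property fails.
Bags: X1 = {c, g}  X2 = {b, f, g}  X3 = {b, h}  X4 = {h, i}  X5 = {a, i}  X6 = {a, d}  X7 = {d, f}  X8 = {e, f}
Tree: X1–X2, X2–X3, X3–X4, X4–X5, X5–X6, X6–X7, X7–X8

A tree decomposition must satisfy three properties: every vertex lies in some bag; for every edge, both endpoints lie together in some bag; and for every vertex, the bags containing it form a connected subtree. Here bags containing vertex f are not connected in the tree, so the decomposition is invalid.

No — bags containing vertex f are not connected in the tree.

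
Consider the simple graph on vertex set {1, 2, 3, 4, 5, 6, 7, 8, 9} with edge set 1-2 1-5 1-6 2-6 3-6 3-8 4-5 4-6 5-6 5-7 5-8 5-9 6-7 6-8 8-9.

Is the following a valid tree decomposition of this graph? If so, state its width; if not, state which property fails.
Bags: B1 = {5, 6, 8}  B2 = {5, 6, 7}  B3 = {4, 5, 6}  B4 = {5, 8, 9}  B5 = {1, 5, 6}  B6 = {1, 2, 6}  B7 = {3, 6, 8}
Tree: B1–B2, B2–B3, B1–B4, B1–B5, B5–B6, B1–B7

Yes; width 2.

Every vertex of G appears in some bag (union = {1, 2, 3, 4, 5, 6, 7, 8, 9}); every edge is covered by a bag; and for each vertex v the set of bags containing v is connected in the bag tree. The decomposition is therefore valid. The largest bag has 3 vertices, so the width is 2.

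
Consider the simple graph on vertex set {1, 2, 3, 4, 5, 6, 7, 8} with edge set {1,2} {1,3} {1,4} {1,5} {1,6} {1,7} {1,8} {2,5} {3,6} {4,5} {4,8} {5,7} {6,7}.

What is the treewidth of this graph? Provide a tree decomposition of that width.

Treewidth 2.
Bags: B1 = {1, 4, 8}  B2 = {1, 4, 5}  B3 = {1, 5, 7}  B4 = {1, 6, 7}  B5 = {1, 2, 5}  B6 = {1, 3, 6}
Tree: B1–B2, B2–B3, B3–B4, B2–B5, B4–B6

The largest bag has 3 vertices, giving width 2; this decomposition certifies tw(G) ≤ 2. For the lower bound, the 3 vertices {1, 4, 8} are pairwise adjacent, and any tree decomposition puts a clique entirely inside one bag — forcing width ≥ 2. Therefore the treewidth is 2.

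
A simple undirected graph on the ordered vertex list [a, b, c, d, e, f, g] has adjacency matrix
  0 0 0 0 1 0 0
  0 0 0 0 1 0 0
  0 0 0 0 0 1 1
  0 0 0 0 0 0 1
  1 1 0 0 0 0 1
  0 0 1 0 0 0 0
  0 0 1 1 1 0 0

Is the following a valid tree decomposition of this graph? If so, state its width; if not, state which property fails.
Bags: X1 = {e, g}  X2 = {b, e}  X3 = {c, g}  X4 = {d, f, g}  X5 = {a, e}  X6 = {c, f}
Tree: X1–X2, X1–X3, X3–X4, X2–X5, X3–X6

No — bags containing vertex f are not connected in the tree.

A tree decomposition must satisfy three properties: every vertex lies in some bag; for every edge, both endpoints lie together in some bag; and for every vertex, the bags containing it form a connected subtree. Here bags containing vertex f are not connected in the tree, so the decomposition is invalid.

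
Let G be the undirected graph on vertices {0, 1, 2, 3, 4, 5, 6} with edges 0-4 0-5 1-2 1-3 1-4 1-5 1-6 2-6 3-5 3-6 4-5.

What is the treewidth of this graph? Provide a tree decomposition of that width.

Treewidth 2.
One optimal decomposition is:
Bags: B1 = {1, 4, 5}  B2 = {1, 3, 5}  B3 = {0, 4, 5}  B4 = {1, 3, 6}  B5 = {1, 2, 6}
Tree: B1–B2, B1–B3, B2–B4, B4–B5

Every bag has size at most 3, so the width is 3 − 1 = 2 and tw(G) ≤ 2. For the lower bound, the 3 vertices {0, 4, 5} are pairwise adjacent, and any tree decomposition puts a clique entirely inside one bag — forcing width ≥ 2. Hence tw(G) = 2 exactly.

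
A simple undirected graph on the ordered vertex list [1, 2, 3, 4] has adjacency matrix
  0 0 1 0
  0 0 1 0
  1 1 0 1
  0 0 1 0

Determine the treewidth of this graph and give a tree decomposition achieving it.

Every bag has size at most 2, so the width is 2 − 1 = 1 and tw(G) ≤ 1. Since G has at least one edge (e.g. 2–3), it is not an edgeless graph, so tw(G) ≥ 1. Hence tw(G) = 1 exactly.

Treewidth 1.
Bags: B1 = {2, 3}  B2 = {1, 3}  B3 = {3, 4}
Tree: B1–B2, B1–B3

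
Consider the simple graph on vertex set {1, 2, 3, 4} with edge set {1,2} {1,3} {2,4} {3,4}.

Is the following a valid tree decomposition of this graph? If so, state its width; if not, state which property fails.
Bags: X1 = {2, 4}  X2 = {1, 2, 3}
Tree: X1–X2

A tree decomposition must satisfy three properties: every vertex lies in some bag; for every edge, both endpoints lie together in some bag; and for every vertex, the bags containing it form a connected subtree. Here edge (3,4) lies in no bag, so the decomposition is invalid.

No — edge (3,4) lies in no bag.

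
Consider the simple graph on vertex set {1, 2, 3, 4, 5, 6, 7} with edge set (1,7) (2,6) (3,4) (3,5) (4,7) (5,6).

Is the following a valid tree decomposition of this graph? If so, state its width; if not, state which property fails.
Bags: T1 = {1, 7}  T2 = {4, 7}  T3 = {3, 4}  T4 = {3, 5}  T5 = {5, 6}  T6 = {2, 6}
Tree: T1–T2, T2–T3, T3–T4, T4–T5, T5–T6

Checking the three conditions: (i) the bags cover all of {1, 2, 3, 4, 5, 6, 7}; (ii) for each edge, some bag contains both endpoints; (iii) the bags containing any fixed vertex form a subtree. All hold, so the decomposition is valid with width 2 − 1 = 1.

Yes; width 1.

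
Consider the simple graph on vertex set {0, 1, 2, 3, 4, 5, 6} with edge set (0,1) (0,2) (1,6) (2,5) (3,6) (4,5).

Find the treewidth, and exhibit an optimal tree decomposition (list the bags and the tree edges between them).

Each bag holds 2 vertices, so the decomposition has width 1, which upper-bounds the treewidth. Any graph with an edge has treewidth ≥ 1, and G has the edge 4–5. The upper and lower bounds meet at 1, so that is the treewidth.

Treewidth 1.
One optimal decomposition is:
Bags: B1 = {4, 5}  B2 = {2, 5}  B3 = {0, 2}  B4 = {0, 1}  B5 = {1, 6}  B6 = {3, 6}
Tree: B1–B2, B2–B3, B3–B4, B4–B5, B5–B6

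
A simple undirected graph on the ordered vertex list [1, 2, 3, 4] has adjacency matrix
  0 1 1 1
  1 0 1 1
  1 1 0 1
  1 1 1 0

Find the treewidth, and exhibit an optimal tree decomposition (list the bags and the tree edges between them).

Treewidth 3.
One such decomposition:
Bags: B1 = {1, 2, 3, 4}
Tree: (single bag)

A single bag containing all 4 vertices is trivially a valid decomposition of width 3. Conversely, {1, 2, 3, 4} is a clique of size 4, and the vertices of any clique must share a bag in every tree decomposition; so some bag has ≥ 4 vertices and tw(G) ≥ 3. Combining the bounds, tw(G) = 3.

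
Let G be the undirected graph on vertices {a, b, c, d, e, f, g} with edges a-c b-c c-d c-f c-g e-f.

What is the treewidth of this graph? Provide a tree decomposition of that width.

Each bag holds 2 vertices, so the decomposition has width 1, which upper-bounds the treewidth. G has an edge, so its treewidth is at least 1. Combining the bounds, tw(G) = 1.

Treewidth 1.
One such decomposition:
Bags: B1 = {a, c}  B2 = {c, f}  B3 = {c, g}  B4 = {e, f}  B5 = {c, d}  B6 = {b, c}
Tree: B1–B2, B2–B3, B2–B4, B1–B5, B2–B6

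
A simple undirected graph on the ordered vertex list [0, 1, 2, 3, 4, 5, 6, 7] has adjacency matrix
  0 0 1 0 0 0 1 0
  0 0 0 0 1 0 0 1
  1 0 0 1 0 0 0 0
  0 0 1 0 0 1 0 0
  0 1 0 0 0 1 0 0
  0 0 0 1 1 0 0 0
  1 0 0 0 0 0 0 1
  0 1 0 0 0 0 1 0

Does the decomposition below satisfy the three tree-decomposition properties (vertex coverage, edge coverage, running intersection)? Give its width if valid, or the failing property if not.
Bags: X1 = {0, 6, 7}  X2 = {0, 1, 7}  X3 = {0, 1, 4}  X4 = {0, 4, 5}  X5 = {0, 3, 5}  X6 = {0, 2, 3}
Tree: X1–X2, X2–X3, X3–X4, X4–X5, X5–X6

Yes; width 2.

Checking the three conditions: (i) the bags cover all of {0, 1, 2, 3, 4, 5, 6, 7}; (ii) for each edge, some bag contains both endpoints; (iii) the bags containing any fixed vertex form a subtree. All hold, so the decomposition is valid with width 3 − 1 = 2.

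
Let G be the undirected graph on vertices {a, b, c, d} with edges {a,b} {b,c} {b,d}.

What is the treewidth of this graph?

A width-1 tree decomposition is:
Bags: B1 = {a, b}  B2 = {b, c}  B3 = {b, d}
Tree: B1–B2, B2–B3
Each bag holds 2 vertices, so the decomposition has width 1, which upper-bounds the treewidth. Since G has at least one edge (e.g. a–b), it is not an edgeless graph, so tw(G) ≥ 1. Therefore the treewidth is 1.

1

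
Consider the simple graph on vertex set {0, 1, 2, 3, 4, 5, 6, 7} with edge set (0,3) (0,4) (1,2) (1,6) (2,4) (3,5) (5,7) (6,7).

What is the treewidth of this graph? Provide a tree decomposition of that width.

Every bag has size at most 3, so the width is 3 − 1 = 2 and tw(G) ≤ 2. For the lower bound, G contains the cycle 2–1–6–7–5–3–0–4–2, so G is not a forest; only forests have treewidth ≤ 1, hence tw(G) ≥ 2. Hence tw(G) = 2 exactly.

Treewidth 2.
One optimal decomposition is:
Bags: B1 = {1, 2, 6}  B2 = {2, 6, 7}  B3 = {2, 5, 7}  B4 = {2, 3, 5}  B5 = {0, 2, 3}  B6 = {0, 2, 4}
Tree: B1–B2, B2–B3, B3–B4, B4–B5, B5–B6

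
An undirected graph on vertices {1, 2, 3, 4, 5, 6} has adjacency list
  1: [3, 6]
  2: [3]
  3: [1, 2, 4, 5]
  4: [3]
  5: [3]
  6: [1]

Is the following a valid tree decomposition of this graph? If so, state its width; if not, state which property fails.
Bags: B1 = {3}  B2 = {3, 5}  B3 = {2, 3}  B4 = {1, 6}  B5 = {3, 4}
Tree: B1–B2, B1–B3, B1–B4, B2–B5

No — edge (1,3) lies in no bag.

A tree decomposition must satisfy three properties: every vertex lies in some bag; for every edge, both endpoints lie together in some bag; and for every vertex, the bags containing it form a connected subtree. Here edge (1,3) lies in no bag, so the decomposition is invalid.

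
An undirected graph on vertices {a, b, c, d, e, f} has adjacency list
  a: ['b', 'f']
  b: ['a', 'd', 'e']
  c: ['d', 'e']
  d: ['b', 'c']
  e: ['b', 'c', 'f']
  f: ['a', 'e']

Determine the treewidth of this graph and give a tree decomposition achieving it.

Treewidth 2.
Bags: B1 = {a, b, f}  B2 = {b, e, f}  B3 = {b, d, e}  B4 = {c, d, e}
Tree: B1–B2, B2–B3, B3–B4

Every bag has size at most 3, so the width is 3 − 1 = 2 and tw(G) ≤ 2. The edges a–f–e–b–a form a cycle, so G is not a tree and its treewidth is at least 2. Hence tw(G) = 2 exactly.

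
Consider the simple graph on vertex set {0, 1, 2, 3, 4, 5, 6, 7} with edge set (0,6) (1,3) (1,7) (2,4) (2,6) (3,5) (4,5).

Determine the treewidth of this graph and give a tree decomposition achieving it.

Treewidth 1.
Bags: B1 = {0, 6}  B2 = {2, 6}  B3 = {2, 4}  B4 = {4, 5}  B5 = {3, 5}  B6 = {1, 3}  B7 = {1, 7}
Tree: B1–B2, B2–B3, B3–B4, B4–B5, B5–B6, B6–B7

Every bag has size at most 2, so the width is 2 − 1 = 1 and tw(G) ≤ 1. Any graph with an edge has treewidth ≥ 1, and G has the edge 0–6. Therefore the treewidth is 1.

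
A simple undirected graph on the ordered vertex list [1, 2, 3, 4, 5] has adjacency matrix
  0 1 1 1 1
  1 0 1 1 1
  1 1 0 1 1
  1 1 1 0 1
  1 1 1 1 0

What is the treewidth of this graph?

4

A width-4 tree decomposition is:
Bags: B1 = {1, 2, 3, 4, 5}
Tree: (single bag)
With just one bag of size 5, the width is 5 − 1 = 4, so tw(G) ≤ 4. Conversely, {1, 2, 3, 4, 5} is a clique of size 5, and the vertices of any clique must share a bag in every tree decomposition; so some bag has ≥ 5 vertices and tw(G) ≥ 4. Combining the bounds, tw(G) = 4.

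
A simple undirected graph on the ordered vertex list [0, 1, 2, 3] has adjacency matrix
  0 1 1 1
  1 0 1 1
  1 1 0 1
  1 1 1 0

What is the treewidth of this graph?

A width-3 tree decomposition is:
Bags: B1 = {0, 1, 2, 3}
Tree: (single bag)
With just one bag of size 4, the width is 4 − 1 = 3, so tw(G) ≤ 3. For the lower bound, the 4 vertices {0, 1, 2, 3} are pairwise adjacent, and any tree decomposition puts a clique entirely inside one bag — forcing width ≥ 3. Therefore the treewidth is 3.

3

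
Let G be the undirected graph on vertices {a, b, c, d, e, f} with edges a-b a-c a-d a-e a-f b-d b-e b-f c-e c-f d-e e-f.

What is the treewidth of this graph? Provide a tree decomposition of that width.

The largest bag has 4 vertices, giving width 3; this decomposition certifies tw(G) ≤ 3. For the lower bound, the 4 vertices {a, b, d, e} are pairwise adjacent, and any tree decomposition puts a clique entirely inside one bag — forcing width ≥ 3. Combining the bounds, tw(G) = 3.

Treewidth 3.
One optimal decomposition is:
Bags: B1 = {a, b, e, f}  B2 = {a, b, d, e}  B3 = {a, c, e, f}
Tree: B1–B2, B1–B3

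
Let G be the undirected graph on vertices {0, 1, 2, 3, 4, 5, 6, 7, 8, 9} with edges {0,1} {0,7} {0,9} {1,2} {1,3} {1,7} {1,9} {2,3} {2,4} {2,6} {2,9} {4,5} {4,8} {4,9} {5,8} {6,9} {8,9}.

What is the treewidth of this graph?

2

A width-2 tree decomposition is:
Bags: B1 = {4, 8, 9}  B2 = {2, 4, 9}  B3 = {1, 2, 9}  B4 = {1, 2, 3}  B5 = {0, 1, 9}  B6 = {0, 1, 7}  B7 = {2, 6, 9}  B8 = {4, 5, 8}
Tree: B1–B2, B2–B3, B3–B4, B3–B5, B5–B6, B2–B7, B1–B8
Every bag has size at most 3, so the width is 3 − 1 = 2 and tw(G) ≤ 2. For the lower bound, the 3 vertices {0, 1, 9} are pairwise adjacent, and any tree decomposition puts a clique entirely inside one bag — forcing width ≥ 2. The upper and lower bounds meet at 2, so that is the treewidth.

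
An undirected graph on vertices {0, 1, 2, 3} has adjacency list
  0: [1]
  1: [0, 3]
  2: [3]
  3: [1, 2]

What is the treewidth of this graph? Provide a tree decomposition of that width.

The largest bag has 2 vertices, giving width 1; this decomposition certifies tw(G) ≤ 1. Since G has at least one edge (e.g. 0–1), it is not an edgeless graph, so tw(G) ≥ 1. Hence tw(G) = 1 exactly.

Treewidth 1.
One optimal decomposition is:
Bags: B1 = {0, 1}  B2 = {1, 3}  B3 = {2, 3}
Tree: B1–B2, B2–B3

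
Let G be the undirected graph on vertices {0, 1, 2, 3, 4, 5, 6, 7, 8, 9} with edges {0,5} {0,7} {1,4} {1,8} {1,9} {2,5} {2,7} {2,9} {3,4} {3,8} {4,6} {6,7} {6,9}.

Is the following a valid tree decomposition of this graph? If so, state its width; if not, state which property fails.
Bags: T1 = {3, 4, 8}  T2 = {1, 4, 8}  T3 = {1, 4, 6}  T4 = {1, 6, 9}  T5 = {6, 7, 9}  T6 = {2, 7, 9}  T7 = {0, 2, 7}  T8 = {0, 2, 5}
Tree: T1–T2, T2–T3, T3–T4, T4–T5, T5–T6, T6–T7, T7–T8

Yes; width 2.

Every vertex of G appears in some bag (union = {0, 1, 2, 3, 4, 5, 6, 7, 8, 9}); every edge is covered by a bag; and for each vertex v the set of bags containing v is connected in the bag tree. The decomposition is therefore valid. The largest bag has 3 vertices, so the width is 2.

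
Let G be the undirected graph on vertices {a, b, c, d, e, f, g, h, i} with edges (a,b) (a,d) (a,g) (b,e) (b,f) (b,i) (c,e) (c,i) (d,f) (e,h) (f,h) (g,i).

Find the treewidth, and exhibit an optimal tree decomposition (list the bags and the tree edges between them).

Treewidth 3.
One such decomposition:
Bags: B1 = {c, e, g, i}  B2 = {b, e, g, i}  B3 = {a, b, e, g}  B4 = {a, b, e, h}  B5 = {a, b, f, h}  B6 = {a, d, f, h}
Tree: B1–B2, B2–B3, B3–B4, B4–B5, B5–B6

Every bag has size at most 4, so the width is 4 − 1 = 3 and tw(G) ≤ 3. For the lower bound: the 4 vertex sets {c,g,i}, {e}, {b}, {a,d,f,h} are disjoint, each induces a connected subgraph, and every pair is joined by at least one edge of G. Contracting each set to a single vertex therefore yields K_{4} as a minor, and since treewidth is minor-monotone, tw(G) ≥ tw(K_{4}) = 3. The upper and lower bounds meet at 3, so that is the treewidth.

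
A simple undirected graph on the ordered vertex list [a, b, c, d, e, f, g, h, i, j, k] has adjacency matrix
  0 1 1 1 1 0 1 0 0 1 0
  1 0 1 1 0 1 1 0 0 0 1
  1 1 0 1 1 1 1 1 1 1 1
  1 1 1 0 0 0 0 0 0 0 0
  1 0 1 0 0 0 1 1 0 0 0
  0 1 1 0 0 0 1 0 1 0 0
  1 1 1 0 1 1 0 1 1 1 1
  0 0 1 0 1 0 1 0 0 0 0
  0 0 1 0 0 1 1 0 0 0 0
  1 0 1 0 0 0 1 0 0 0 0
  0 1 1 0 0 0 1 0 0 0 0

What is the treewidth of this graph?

A width-3 tree decomposition is:
Bags: B1 = {a, c, e, g}  B2 = {a, b, c, g}  B3 = {b, c, g, k}  B4 = {b, c, f, g}  B5 = {a, c, g, j}  B6 = {c, f, g, i}  B7 = {a, b, c, d}  B8 = {c, e, g, h}
Tree: B1–B2, B2–B3, B2–B4, B2–B5, B4–B6, B2–B7, B1–B8
The largest bag has 4 vertices, giving width 3; this decomposition certifies tw(G) ≤ 3. Conversely, {a, b, c, d} is a clique of size 4, and the vertices of any clique must share a bag in every tree decomposition; so some bag has ≥ 4 vertices and tw(G) ≥ 3. Therefore the treewidth is 3.

3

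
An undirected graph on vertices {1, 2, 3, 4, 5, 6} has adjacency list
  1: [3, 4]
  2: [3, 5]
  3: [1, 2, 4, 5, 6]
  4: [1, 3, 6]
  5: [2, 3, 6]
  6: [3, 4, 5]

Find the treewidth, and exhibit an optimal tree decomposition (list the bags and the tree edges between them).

Treewidth 2.
One optimal decomposition is:
Bags: B1 = {1, 3, 4}  B2 = {3, 4, 6}  B3 = {3, 5, 6}  B4 = {2, 3, 5}
Tree: B1–B2, B2–B3, B3–B4

The largest bag has 3 vertices, giving width 2; this decomposition certifies tw(G) ≤ 2. Conversely, {2, 3, 5} is a clique of size 3, and the vertices of any clique must share a bag in every tree decomposition; so some bag has ≥ 3 vertices and tw(G) ≥ 2. The upper and lower bounds meet at 2, so that is the treewidth.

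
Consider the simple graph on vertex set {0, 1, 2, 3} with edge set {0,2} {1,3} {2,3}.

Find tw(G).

A width-1 tree decomposition is:
Bags: B1 = {1, 3}  B2 = {2, 3}  B3 = {0, 2}
Tree: B1–B2, B2–B3
Every bag has size at most 2, so the width is 2 − 1 = 1 and tw(G) ≤ 1. G has an edge, so its treewidth is at least 1. Therefore the treewidth is 1.

1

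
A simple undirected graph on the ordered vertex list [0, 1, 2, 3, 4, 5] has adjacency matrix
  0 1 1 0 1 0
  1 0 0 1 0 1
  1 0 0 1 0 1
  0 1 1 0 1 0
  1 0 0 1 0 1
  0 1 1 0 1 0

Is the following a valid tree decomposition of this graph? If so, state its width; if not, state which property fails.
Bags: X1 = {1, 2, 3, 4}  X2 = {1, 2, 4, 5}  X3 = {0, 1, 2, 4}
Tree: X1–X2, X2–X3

Vertex coverage: the bags together contain {0, 1, 2, 3, 4, 5}, the full vertex set. Edge coverage: each edge of G has both endpoints in at least one bag. Running intersection: for every vertex, the bags containing it form a connected subtree. All three properties hold, so this is a valid tree decomposition of width max|bag| − 1 = 3, and hence tw(G) ≤ 3.

Yes; width 3.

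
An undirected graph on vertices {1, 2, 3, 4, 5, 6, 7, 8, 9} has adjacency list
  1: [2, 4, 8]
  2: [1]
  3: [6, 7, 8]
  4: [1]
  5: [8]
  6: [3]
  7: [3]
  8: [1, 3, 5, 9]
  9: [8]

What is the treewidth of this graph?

A width-1 tree decomposition is:
Bags: B1 = {3, 8}  B2 = {3, 7}  B3 = {1, 8}  B4 = {8, 9}  B5 = {3, 6}  B6 = {5, 8}  B7 = {1, 2}  B8 = {1, 4}
Tree: B1–B2, B1–B3, B3–B4, B2–B5, B3–B6, B3–B7, B3–B8
Every bag has size at most 2, so the width is 2 − 1 = 1 and tw(G) ≤ 1. G has an edge, so its treewidth is at least 1. Therefore the treewidth is 1.

1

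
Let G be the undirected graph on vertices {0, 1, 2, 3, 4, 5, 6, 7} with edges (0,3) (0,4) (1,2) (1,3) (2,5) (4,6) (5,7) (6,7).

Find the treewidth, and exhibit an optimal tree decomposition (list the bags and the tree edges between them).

Treewidth 2.
Bags: B1 = {2, 5, 7}  B2 = {1, 2, 7}  B3 = {1, 3, 7}  B4 = {0, 3, 7}  B5 = {0, 4, 7}  B6 = {4, 6, 7}
Tree: B1–B2, B2–B3, B3–B4, B4–B5, B5–B6

The largest bag has 3 vertices, giving width 2; this decomposition certifies tw(G) ≤ 2. Since 7–5–2–1–3–0–4–6–7 is a cycle in G, G is not acyclic. Forests are exactly the graphs of treewidth ≤ 1, so tw(G) ≥ 2. The upper and lower bounds meet at 2, so that is the treewidth.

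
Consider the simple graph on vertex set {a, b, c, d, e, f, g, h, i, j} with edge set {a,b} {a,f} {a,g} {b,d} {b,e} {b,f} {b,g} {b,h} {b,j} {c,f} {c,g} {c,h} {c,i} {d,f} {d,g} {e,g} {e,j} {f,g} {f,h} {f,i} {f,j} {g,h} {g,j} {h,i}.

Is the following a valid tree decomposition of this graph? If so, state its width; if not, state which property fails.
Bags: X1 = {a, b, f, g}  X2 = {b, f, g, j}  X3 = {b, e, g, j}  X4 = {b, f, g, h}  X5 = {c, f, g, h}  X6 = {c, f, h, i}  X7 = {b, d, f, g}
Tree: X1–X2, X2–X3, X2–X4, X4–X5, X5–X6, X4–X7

Every vertex of G appears in some bag (union = {a, b, c, d, e, f, g, h, i, j}); every edge is covered by a bag; and for each vertex v the set of bags containing v is connected in the bag tree. The decomposition is therefore valid. The largest bag has 4 vertices, so the width is 3.

Yes; width 3.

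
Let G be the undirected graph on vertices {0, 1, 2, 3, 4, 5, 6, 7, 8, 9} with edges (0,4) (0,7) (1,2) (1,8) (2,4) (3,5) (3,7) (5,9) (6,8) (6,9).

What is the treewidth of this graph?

A width-2 tree decomposition is:
Bags: B1 = {1, 2, 4}  B2 = {1, 4, 8}  B3 = {4, 6, 8}  B4 = {4, 6, 9}  B5 = {4, 5, 9}  B6 = {3, 4, 5}  B7 = {3, 4, 7}  B8 = {0, 4, 7}
Tree: B1–B2, B2–B3, B3–B4, B4–B5, B5–B6, B6–B7, B7–B8
Every bag has size at most 3, so the width is 3 − 1 = 2 and tw(G) ≤ 2. Since 4–2–1–8–6–9–5–3–7–0–4 is a cycle in G, G is not acyclic. Forests are exactly the graphs of treewidth ≤ 1, so tw(G) ≥ 2. The upper and lower bounds meet at 2, so that is the treewidth.

2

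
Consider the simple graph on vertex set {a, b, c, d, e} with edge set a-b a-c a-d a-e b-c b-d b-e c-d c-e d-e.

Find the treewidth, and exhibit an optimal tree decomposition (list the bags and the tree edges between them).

Treewidth 4.
Bags: B1 = {a, b, c, d, e}
Tree: (single bag)

With just one bag of size 5, the width is 5 − 1 = 4, so tw(G) ≤ 4. For the lower bound, the 5 vertices {a, b, c, d, e} are pairwise adjacent, and any tree decomposition puts a clique entirely inside one bag — forcing width ≥ 4. Hence tw(G) = 4 exactly.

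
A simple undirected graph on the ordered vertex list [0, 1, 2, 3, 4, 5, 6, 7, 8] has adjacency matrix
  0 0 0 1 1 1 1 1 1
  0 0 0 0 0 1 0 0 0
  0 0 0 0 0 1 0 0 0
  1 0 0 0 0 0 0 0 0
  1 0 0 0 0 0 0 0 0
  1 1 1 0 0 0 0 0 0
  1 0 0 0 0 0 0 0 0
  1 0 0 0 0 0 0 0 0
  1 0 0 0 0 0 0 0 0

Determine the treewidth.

1

A width-1 tree decomposition is:
Bags: B1 = {0, 8}  B2 = {0, 5}  B3 = {1, 5}  B4 = {0, 6}  B5 = {0, 3}  B6 = {0, 7}  B7 = {2, 5}  B8 = {0, 4}
Tree: B1–B2, B2–B3, B2–B4, B1–B5, B4–B6, B2–B7, B6–B8
The largest bag has 2 vertices, giving width 1; this decomposition certifies tw(G) ≤ 1. Any graph with an edge has treewidth ≥ 1, and G has the edge 8–0. Combining the bounds, tw(G) = 1.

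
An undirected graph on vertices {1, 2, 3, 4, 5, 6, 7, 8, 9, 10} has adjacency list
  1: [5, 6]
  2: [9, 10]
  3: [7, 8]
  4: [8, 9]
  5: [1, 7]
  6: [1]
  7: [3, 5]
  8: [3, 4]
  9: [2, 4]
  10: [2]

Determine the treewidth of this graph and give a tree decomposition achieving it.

Treewidth 1.
One optimal decomposition is:
Bags: B1 = {2, 10}  B2 = {2, 9}  B3 = {4, 9}  B4 = {4, 8}  B5 = {3, 8}  B6 = {3, 7}  B7 = {5, 7}  B8 = {1, 5}  B9 = {1, 6}
Tree: B1–B2, B2–B3, B3–B4, B4–B5, B5–B6, B6–B7, B7–B8, B8–B9

Each bag holds 2 vertices, so the decomposition has width 1, which upper-bounds the treewidth. Since G has at least one edge (e.g. 10–2), it is not an edgeless graph, so tw(G) ≥ 1. Therefore the treewidth is 1.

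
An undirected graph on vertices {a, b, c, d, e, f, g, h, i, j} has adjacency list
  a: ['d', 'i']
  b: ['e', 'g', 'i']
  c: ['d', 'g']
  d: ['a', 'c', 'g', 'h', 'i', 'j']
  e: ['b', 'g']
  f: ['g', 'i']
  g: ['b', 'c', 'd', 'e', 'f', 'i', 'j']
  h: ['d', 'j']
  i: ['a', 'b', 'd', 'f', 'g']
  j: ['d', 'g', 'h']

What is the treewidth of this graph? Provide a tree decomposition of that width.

Every bag has size at most 3, so the width is 3 − 1 = 2 and tw(G) ≤ 2. Conversely, {d, g, j} is a clique of size 3, and the vertices of any clique must share a bag in every tree decomposition; so some bag has ≥ 3 vertices and tw(G) ≥ 2. Hence tw(G) = 2 exactly.

Treewidth 2.
One such decomposition:
Bags: B1 = {d, g, i}  B2 = {c, d, g}  B3 = {f, g, i}  B4 = {b, g, i}  B5 = {d, g, j}  B6 = {d, h, j}  B7 = {a, d, i}  B8 = {b, e, g}
Tree: B1–B2, B1–B3, B1–B4, B1–B5, B5–B6, B1–B7, B4–B8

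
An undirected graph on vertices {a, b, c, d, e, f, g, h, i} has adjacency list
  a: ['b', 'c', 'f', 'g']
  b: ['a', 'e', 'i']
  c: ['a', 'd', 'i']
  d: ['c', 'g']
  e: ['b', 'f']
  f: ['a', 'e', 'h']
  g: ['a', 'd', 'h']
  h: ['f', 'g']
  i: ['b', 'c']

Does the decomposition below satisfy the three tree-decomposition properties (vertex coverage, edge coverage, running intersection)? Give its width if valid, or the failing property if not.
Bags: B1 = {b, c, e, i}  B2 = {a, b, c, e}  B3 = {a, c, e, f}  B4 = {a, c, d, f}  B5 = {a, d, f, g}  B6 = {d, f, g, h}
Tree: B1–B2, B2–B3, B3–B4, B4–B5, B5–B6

Yes; width 3.

Every vertex of G appears in some bag (union = {a, b, c, d, e, f, g, h, i}); every edge is covered by a bag; and for each vertex v the set of bags containing v is connected in the bag tree. The decomposition is therefore valid. The largest bag has 4 vertices, so the width is 3.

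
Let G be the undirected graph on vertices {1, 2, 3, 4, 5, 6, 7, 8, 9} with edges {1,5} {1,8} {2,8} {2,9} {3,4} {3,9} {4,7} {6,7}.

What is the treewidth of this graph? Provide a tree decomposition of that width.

Treewidth 1.
Bags: B1 = {6, 7}  B2 = {4, 7}  B3 = {3, 4}  B4 = {3, 9}  B5 = {2, 9}  B6 = {2, 8}  B7 = {1, 8}  B8 = {1, 5}
Tree: B1–B2, B2–B3, B3–B4, B4–B5, B5–B6, B6–B7, B7–B8

The largest bag has 2 vertices, giving width 1; this decomposition certifies tw(G) ≤ 1. G has an edge, so its treewidth is at least 1. The upper and lower bounds meet at 1, so that is the treewidth.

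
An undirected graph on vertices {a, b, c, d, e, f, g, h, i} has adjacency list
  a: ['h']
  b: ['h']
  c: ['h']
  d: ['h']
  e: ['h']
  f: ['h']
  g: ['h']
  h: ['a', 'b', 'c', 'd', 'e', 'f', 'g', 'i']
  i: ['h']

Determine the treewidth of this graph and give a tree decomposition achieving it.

Each bag holds 2 vertices, so the decomposition has width 1, which upper-bounds the treewidth. Any graph with an edge has treewidth ≥ 1, and G has the edge h–b. Therefore the treewidth is 1.

Treewidth 1.
One optimal decomposition is:
Bags: B1 = {b, h}  B2 = {a, h}  B3 = {h, i}  B4 = {g, h}  B5 = {f, h}  B6 = {d, h}  B7 = {c, h}  B8 = {e, h}
Tree: B1–B2, B1–B3, B3–B4, B4–B5, B2–B6, B3–B7, B2–B8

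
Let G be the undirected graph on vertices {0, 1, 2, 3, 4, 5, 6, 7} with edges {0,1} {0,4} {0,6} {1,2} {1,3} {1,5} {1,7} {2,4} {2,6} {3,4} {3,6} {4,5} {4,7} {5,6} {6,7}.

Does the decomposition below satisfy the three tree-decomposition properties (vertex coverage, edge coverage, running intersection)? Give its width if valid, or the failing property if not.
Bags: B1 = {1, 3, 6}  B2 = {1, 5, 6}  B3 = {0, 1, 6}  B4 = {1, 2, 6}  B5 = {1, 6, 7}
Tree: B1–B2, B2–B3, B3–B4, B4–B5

No — vertex 4 appears in no bag.

A tree decomposition must satisfy three properties: every vertex lies in some bag; for every edge, both endpoints lie together in some bag; and for every vertex, the bags containing it form a connected subtree. Here vertex 4 appears in no bag, so the decomposition is invalid.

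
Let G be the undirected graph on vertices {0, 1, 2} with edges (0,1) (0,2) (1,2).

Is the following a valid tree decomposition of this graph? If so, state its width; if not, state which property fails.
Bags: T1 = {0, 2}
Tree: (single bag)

A tree decomposition must satisfy three properties: every vertex lies in some bag; for every edge, both endpoints lie together in some bag; and for every vertex, the bags containing it form a connected subtree. Here vertex 1 appears in no bag, so the decomposition is invalid.

No — vertex 1 appears in no bag.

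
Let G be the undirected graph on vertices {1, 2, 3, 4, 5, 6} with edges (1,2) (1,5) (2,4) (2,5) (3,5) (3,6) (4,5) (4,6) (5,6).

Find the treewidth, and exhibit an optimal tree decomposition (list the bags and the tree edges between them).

Treewidth 2.
One such decomposition:
Bags: B1 = {4, 5, 6}  B2 = {2, 4, 5}  B3 = {1, 2, 5}  B4 = {3, 5, 6}
Tree: B1–B2, B2–B3, B1–B4

Every bag has size at most 3, so the width is 3 − 1 = 2 and tw(G) ≤ 2. Conversely, {1, 2, 5} is a clique of size 3, and the vertices of any clique must share a bag in every tree decomposition; so some bag has ≥ 3 vertices and tw(G) ≥ 2. Therefore the treewidth is 2.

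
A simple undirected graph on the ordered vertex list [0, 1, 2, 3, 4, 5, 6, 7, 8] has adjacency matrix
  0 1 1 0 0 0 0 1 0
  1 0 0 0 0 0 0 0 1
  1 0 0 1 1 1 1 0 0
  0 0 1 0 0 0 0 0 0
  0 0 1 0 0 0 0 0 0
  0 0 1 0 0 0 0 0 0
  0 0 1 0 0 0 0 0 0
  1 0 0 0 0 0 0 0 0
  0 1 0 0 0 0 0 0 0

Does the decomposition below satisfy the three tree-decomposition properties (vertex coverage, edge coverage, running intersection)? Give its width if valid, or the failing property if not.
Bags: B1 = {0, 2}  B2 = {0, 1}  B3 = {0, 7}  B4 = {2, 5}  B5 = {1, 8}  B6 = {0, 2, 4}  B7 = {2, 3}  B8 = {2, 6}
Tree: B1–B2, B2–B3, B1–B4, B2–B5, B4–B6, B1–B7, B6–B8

No — bags containing vertex 0 are not connected in the tree.

A tree decomposition must satisfy three properties: every vertex lies in some bag; for every edge, both endpoints lie together in some bag; and for every vertex, the bags containing it form a connected subtree. Here bags containing vertex 0 are not connected in the tree, so the decomposition is invalid.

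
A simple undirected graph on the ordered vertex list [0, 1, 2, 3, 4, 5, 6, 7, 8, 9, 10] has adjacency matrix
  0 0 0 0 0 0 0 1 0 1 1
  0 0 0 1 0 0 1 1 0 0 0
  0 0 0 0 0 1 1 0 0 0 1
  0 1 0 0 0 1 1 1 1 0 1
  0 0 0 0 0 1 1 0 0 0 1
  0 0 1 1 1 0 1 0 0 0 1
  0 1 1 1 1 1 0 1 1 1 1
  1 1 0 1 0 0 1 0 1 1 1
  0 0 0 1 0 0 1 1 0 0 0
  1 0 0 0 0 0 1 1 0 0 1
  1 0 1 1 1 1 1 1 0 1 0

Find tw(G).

3

A width-3 tree decomposition is:
Bags: B1 = {3, 5, 6, 10}  B2 = {3, 6, 7, 10}  B3 = {4, 5, 6, 10}  B4 = {3, 6, 7, 8}  B5 = {6, 7, 9, 10}  B6 = {2, 5, 6, 10}  B7 = {0, 7, 9, 10}  B8 = {1, 3, 6, 7}
Tree: B1–B2, B1–B3, B2–B4, B2–B5, B1–B6, B5–B7, B4–B8
The largest bag has 4 vertices, giving width 3; this decomposition certifies tw(G) ≤ 3. For the lower bound, the 4 vertices {0, 7, 9, 10} are pairwise adjacent, and any tree decomposition puts a clique entirely inside one bag — forcing width ≥ 3. Combining the bounds, tw(G) = 3.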